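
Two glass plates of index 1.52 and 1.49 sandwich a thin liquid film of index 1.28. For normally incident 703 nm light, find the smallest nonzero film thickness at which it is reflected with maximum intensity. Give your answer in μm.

0.137 μm

Ray reflecting at the top interface goes from n = 1.52 toward n = 1.28: no phase shift.
Ray reflecting at the bottom interface goes from n = 1.28 toward n = 1.49: a half-wave phase shift.
Exactly one π shift → a net half-wave offset.
So the condition for constructive reflection is 2 n t = (m + ½) λ.
Minimum at m = 0: t = λ / (4 n) = 703 / (4 × 1.28) = 137 nm.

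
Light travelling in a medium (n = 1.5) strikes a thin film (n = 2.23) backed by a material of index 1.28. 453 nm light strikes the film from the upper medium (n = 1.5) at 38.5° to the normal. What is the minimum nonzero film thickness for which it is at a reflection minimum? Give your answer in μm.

Top surface (1.5 → 2.23): reflection off a higher-index medium gives a half-wave phase shift.
Bottom surface (2.23 → 1.28): reflection off a lower-index medium gives no phase shift.
Exactly one π shift → a net half-wave offset.
With one net inversion, destructive interference in reflection requires 2 n t cos θ_r = m λ.
Snell's law: 1.5 sin 38.5° = 2.23 sin θ_r → sin θ_r = 0.419, cos θ_r = 0.908.
Minimum nonzero at m = 1: t = λ / (2 n cos θ_r) = 453 / (2 × 2.23 × 0.908) = 112 nm.

0.112 μm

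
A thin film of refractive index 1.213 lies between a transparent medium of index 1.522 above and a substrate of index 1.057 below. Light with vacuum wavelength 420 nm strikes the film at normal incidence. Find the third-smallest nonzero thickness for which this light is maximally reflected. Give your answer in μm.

Ray reflecting at the top interface goes from n = 1.522 toward n = 1.213: no phase shift.
Bottom surface (1.213 → 1.057): reflection off a lower-index medium gives no phase shift.
Net: no relative phase inversion (both shifts match).
For bright reflection here: 2 n t = m λ.
The third-smallest nonzero thickness corresponds to m = 3: t = m λ / (2 n) = 3.00 × 420 / (2 × 1.213) = 519 nm.

0.519 μm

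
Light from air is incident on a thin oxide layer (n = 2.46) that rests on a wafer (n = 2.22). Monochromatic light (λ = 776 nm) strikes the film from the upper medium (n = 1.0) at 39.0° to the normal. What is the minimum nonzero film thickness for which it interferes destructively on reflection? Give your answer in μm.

Ray reflecting at the top interface goes from n = 1.0 toward n = 2.46: a half-wave phase shift.
At the lower boundary (n = 2.46 to n = 2.22) the reflected ray undergoes no phase shift.
Net: one phase inversion between the two reflected rays.
With one net inversion, destructive interference in reflection requires 2 n t cos θ_r = m λ.
Snell's law: 1.0 sin 39.0° = 2.46 sin θ_r → sin θ_r = 0.256, cos θ_r = 0.967.
Minimum nonzero at m = 1: t = λ / (2 n cos θ_r) = 776 / (2 × 2.46 × 0.967) = 163 nm.

0.163 μm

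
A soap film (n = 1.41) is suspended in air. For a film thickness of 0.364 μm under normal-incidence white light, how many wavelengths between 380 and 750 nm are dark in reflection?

1

Top surface (1.0 → 1.41): reflection off a higher-index medium gives a half-wave phase shift.
At the lower boundary (n = 1.41 to n = 1.0) the reflected ray undergoes no phase shift.
Exactly one π shift → a net half-wave offset.
With one net inversion, destructive interference in reflection requires 2 n t = m λ.
λ = 2 n t / m = 1026 / m nm.
m=1: 1026 nm (IR); m=2: 513 nm (visible); m=3: 342 nm (UV).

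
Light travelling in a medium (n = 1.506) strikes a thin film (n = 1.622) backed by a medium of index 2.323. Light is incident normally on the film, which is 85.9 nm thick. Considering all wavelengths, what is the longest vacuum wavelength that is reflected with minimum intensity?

557 nm

Ray reflecting at the top interface goes from n = 1.506 toward n = 1.622: a half-wave phase shift.
Bottom surface (1.622 → 2.323): reflection off a higher-index medium gives a half-wave phase shift.
Net: no relative phase inversion (both shifts match).
So the condition for destructive reflection is 2 n t = (m + ½) λ.
λ = 2 n t / (m + ½). The longest wavelength is m = 0: λ = 2 × 1.622 × 85.9 / 0.500 = 557 nm.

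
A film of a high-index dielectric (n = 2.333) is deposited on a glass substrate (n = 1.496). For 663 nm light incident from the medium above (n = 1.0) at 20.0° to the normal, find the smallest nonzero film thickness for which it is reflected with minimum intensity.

Top surface (1.0 → 2.333): reflection off a higher-index medium gives a half-wave phase shift.
Bottom surface (2.333 → 1.496): reflection off a lower-index medium gives no phase shift.
Exactly one π shift → a net half-wave offset.
So the condition for destructive reflection is 2 n t cos θ_r = m λ.
Snell's law: 1.0 sin 20.0° = 2.333 sin θ_r → sin θ_r = 0.147, cos θ_r = 0.989.
Minimum nonzero at m = 1: t = λ / (2 n cos θ_r) = 663 / (2 × 2.333 × 0.989) = 144 nm.

144 nm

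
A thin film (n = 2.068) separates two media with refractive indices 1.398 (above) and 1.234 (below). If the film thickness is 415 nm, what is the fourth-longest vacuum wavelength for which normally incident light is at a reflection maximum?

Ray reflecting at the top interface goes from n = 1.398 toward n = 2.068: a half-wave phase shift.
Bottom surface (2.068 → 1.234): reflection off a lower-index medium gives no phase shift.
Exactly one π shift → a net half-wave offset.
For maximum reflection here: 2 n t = (m + ½) λ.
λ = 2 n t / (m + ½). The fourth-longest wavelength is m = 3: λ = 2 × 2.068 × 415 / 3.50 = 490 nm.

490 nm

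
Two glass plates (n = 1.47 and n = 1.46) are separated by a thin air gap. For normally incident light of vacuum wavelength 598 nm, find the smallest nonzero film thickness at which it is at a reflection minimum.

Ray reflecting at the top interface goes from n = 1.47 toward n = 1.0: no phase shift.
At the lower boundary (n = 1.0 to n = 1.46) the reflected ray undergoes a half-wave phase shift.
The two reflections differ by half a wavelength.
With one net inversion, destructive interference in reflection requires 2 n t = m λ.
Minimum nonzero at m = 1: t = λ / (2 n) = 598 / (2 × 1.0) = 299 nm.

299 nm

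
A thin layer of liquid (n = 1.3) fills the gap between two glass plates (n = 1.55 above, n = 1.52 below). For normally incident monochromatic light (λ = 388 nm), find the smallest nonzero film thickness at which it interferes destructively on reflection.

149 nm

Top surface (1.55 → 1.3): reflection off a lower-index medium gives no phase shift.
Bottom surface (1.3 → 1.52): reflection off a higher-index medium gives a half-wave phase shift.
The two reflections differ by half a wavelength.
So the condition for destructive reflection is 2 n t = m λ.
Minimum nonzero at m = 1: t = λ / (2 n) = 388 / (2 × 1.3) = 149 nm.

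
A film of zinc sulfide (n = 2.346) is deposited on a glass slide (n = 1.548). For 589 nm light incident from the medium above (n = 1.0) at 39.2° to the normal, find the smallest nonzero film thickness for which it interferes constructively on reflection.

Top surface (1.0 → 2.346): reflection off a higher-index medium gives a half-wave phase shift.
At the lower boundary (n = 2.346 to n = 1.548) the reflected ray undergoes no phase shift.
The two reflections differ by half a wavelength.
With one net inversion, constructive interference in reflection requires 2 n t cos θ_r = (m + ½) λ.
Snell's law: 1.0 sin 39.2° = 2.346 sin θ_r → sin θ_r = 0.269, cos θ_r = 0.963.
Minimum at m = 0: t = λ / (4 n cos θ_r) = 589 / (4 × 2.346 × 0.963) = 65.2 nm.

65.2 nm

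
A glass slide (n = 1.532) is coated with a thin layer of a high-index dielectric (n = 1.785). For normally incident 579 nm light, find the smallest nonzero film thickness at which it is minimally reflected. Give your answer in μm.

0.162 μm

Top surface (1.0 → 1.785): reflection off a higher-index medium gives a half-wave phase shift.
At the lower boundary (n = 1.785 to n = 1.532) the reflected ray undergoes no phase shift.
The two reflections differ by half a wavelength.
So the condition for destructive reflection is 2 n t = m λ.
Minimum nonzero at m = 1: t = λ / (2 n) = 579 / (2 × 1.785) = 162 nm.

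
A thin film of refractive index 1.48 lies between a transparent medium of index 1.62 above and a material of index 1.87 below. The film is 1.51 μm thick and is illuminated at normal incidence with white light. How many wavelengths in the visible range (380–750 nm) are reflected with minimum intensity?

6

Top surface (1.62 → 1.48): reflection off a lower-index medium gives no phase shift.
At the lower boundary (n = 1.48 to n = 1.87) the reflected ray undergoes a half-wave phase shift.
The two reflections differ by half a wavelength.
So the condition for destructive reflection is 2 n t = m λ.
λ = 2 n t / m = 4470 / m nm.
m=5: 894 nm (IR); m=6: 745 nm (visible); m=7: 639 nm (visible); m=8: 559 nm (visible); m=9: 497 nm (visible); m=10: 447 nm (visible); m=11: 406 nm (visible); m=12: 372 nm (UV).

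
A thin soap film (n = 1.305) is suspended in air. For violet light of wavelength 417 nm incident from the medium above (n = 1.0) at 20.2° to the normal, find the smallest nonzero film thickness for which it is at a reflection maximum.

82.8 nm

Ray reflecting at the top interface goes from n = 1.0 toward n = 1.305: a half-wave phase shift.
Ray reflecting at the bottom interface goes from n = 1.305 toward n = 1.0: no phase shift.
The two reflections differ by half a wavelength.
So the condition for constructive reflection is 2 n t cos θ_r = (m + ½) λ.
Snell's law: 1.0 sin 20.2° = 1.305 sin θ_r → sin θ_r = 0.265, cos θ_r = 0.964.
Minimum at m = 0: t = λ / (4 n cos θ_r) = 417 / (4 × 1.305 × 0.964) = 82.8 nm.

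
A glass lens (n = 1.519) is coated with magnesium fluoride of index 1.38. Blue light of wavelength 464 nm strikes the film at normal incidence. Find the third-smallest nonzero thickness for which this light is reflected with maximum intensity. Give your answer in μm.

0.504 μm

Top surface (1.0 → 1.38): reflection off a higher-index medium gives a half-wave phase shift.
Ray reflecting at the bottom interface goes from n = 1.38 toward n = 1.519: a half-wave phase shift.
Net: no relative phase inversion (both shifts match).
For strong reflection here: 2 n t = m λ.
The third-smallest nonzero thickness corresponds to m = 3: t = m λ / (2 n) = 3.00 × 464 / (2 × 1.38) = 504 nm.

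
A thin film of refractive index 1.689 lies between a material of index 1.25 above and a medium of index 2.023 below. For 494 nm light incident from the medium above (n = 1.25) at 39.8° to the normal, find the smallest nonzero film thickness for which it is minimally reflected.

83.0 nm

Ray reflecting at the top interface goes from n = 1.25 toward n = 1.689: a half-wave phase shift.
Bottom surface (1.689 → 2.023): reflection off a higher-index medium gives a half-wave phase shift.
The two reflections carry the same phase change, so no net offset.
For weak reflection here: 2 n t cos θ_r = (m + ½) λ.
Snell's law: 1.25 sin 39.8° = 1.689 sin θ_r → sin θ_r = 0.474, cos θ_r = 0.881.
Minimum at m = 0: t = λ / (4 n cos θ_r) = 494 / (4 × 1.689 × 0.881) = 83.0 nm.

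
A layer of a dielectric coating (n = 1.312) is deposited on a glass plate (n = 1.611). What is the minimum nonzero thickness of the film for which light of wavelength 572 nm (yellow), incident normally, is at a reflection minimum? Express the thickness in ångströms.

1090 Å

Top surface (1.0 → 1.312): reflection off a higher-index medium gives a half-wave phase shift.
Bottom surface (1.312 → 1.611): reflection off a higher-index medium gives a half-wave phase shift.
Net: no relative phase inversion (both shifts match).
For weak reflection here: 2 n t = (m + ½) λ.
Minimum at m = 0: t = λ / (4 n) = 572 / (4 × 1.312) = 109 nm.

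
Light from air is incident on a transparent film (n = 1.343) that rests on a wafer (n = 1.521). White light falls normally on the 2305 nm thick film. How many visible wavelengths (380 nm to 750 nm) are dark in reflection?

8

Top surface (1.0 → 1.343): reflection off a higher-index medium gives a half-wave phase shift.
At the lower boundary (n = 1.343 to n = 1.521) the reflected ray undergoes a half-wave phase shift.
The two reflections carry the same phase change, so no net offset.
So the condition for destructive reflection is 2 n t = (m + ½) λ.
λ = 2 n t / (m + ½) = 6191 / (m + ½) nm.
m=7: 825 nm (IR); m=8: 728 nm (visible); m=9: 652 nm (visible); m=10: 590 nm (visible); m=11: 538 nm (visible); m=12: 495 nm (visible); m=13: 459 nm (visible); m=14: 427 nm (visible); m=15: 399 nm (visible); m=16: 375 nm (UV).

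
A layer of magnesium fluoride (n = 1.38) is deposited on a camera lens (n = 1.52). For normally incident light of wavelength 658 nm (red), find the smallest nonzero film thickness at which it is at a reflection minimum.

Top surface (1.0 → 1.38): reflection off a higher-index medium gives a half-wave phase shift.
At the lower boundary (n = 1.38 to n = 1.52) the reflected ray undergoes a half-wave phase shift.
The two reflections carry the same phase change, so no net offset.
So the condition for destructive reflection is 2 n t = (m + ½) λ.
Minimum at m = 0: t = λ / (4 n) = 658 / (4 × 1.38) = 119 nm.

119 nm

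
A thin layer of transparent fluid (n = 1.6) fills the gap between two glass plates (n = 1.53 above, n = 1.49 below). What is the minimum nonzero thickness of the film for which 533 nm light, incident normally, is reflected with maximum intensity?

At the upper boundary (n = 1.53 to n = 1.6) the reflected ray undergoes a half-wave phase shift.
Bottom surface (1.6 → 1.49): reflection off a lower-index medium gives no phase shift.
Exactly one π shift → a net half-wave offset.
For bright reflection here: 2 n t = (m + ½) λ.
Minimum at m = 0: t = λ / (4 n) = 533 / (4 × 1.6) = 83.3 nm.

83.3 nm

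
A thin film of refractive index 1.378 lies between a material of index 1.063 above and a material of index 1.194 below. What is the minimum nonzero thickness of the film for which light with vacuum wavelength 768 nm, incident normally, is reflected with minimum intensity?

Top surface (1.063 → 1.378): reflection off a higher-index medium gives a half-wave phase shift.
At the lower boundary (n = 1.378 to n = 1.194) the reflected ray undergoes no phase shift.
Net: one phase inversion between the two reflected rays.
So the condition for destructive reflection is 2 n t = m λ.
Minimum nonzero at m = 1: t = λ / (2 n) = 768 / (2 × 1.378) = 279 nm.

279 nm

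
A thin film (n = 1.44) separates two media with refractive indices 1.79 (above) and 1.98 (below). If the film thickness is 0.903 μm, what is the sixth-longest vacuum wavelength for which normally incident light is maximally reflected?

473 nm

At the upper boundary (n = 1.79 to n = 1.44) the reflected ray undergoes no phase shift.
At the lower boundary (n = 1.44 to n = 1.98) the reflected ray undergoes a half-wave phase shift.
Exactly one π shift → a net half-wave offset.
With one net inversion, constructive interference in reflection requires 2 n t = (m + ½) λ.
λ = 2 n t / (m + ½). The sixth-longest wavelength is m = 5: λ = 2 × 1.44 × 903 / 5.50 = 473 nm.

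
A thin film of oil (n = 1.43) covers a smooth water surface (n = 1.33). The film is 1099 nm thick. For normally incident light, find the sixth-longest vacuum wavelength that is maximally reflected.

571 nm

Top surface (1.0 → 1.43): reflection off a higher-index medium gives a half-wave phase shift.
Bottom surface (1.43 → 1.33): reflection off a lower-index medium gives no phase shift.
Net: one phase inversion between the two reflected rays.
So the condition for constructive reflection is 2 n t = (m + ½) λ.
λ = 2 n t / (m + ½). The sixth-longest wavelength is m = 5: λ = 2 × 1.43 × 1099 / 5.50 = 571 nm.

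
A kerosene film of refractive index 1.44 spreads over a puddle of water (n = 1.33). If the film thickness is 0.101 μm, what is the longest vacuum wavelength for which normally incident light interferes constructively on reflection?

At the upper boundary (n = 1.0 to n = 1.44) the reflected ray undergoes a half-wave phase shift.
Bottom surface (1.44 → 1.33): reflection off a lower-index medium gives no phase shift.
Net: one phase inversion between the two reflected rays.
So the condition for constructive reflection is 2 n t = (m + ½) λ.
λ = 2 n t / (m + ½). The longest wavelength is m = 0: λ = 2 × 1.44 × 101 / 0.500 = 582 nm.

582 nm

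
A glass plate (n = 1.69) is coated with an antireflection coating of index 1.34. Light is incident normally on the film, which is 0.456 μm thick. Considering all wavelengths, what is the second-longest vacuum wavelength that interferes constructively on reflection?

At the upper boundary (n = 1.0 to n = 1.34) the reflected ray undergoes a half-wave phase shift.
Ray reflecting at the bottom interface goes from n = 1.34 toward n = 1.69: a half-wave phase shift.
The two reflections carry the same phase change, so no net offset.
With no net inversion, constructive interference in reflection requires 2 n t = m λ.
λ = 2 n t / m. The second-longest wavelength is m = 2: λ = 2 × 1.34 × 456 / 2.00 = 611 nm.

611 nm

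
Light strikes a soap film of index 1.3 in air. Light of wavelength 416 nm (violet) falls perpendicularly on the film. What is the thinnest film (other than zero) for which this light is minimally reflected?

Top surface (1.0 → 1.3): reflection off a higher-index medium gives a half-wave phase shift.
Bottom surface (1.3 → 1.0): reflection off a lower-index medium gives no phase shift.
The two reflections differ by half a wavelength.
For weak reflection here: 2 n t = m λ.
Minimum nonzero at m = 1: t = λ / (2 n) = 416 / (2 × 1.3) = 160 nm.

160 nm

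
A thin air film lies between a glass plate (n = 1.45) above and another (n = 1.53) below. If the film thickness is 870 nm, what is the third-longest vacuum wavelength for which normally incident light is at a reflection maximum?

Top surface (1.45 → 1.0): reflection off a lower-index medium gives no phase shift.
Bottom surface (1.0 → 1.53): reflection off a higher-index medium gives a half-wave phase shift.
The two reflections differ by half a wavelength.
With one net inversion, constructive interference in reflection requires 2 n t = (m + ½) λ.
λ = 2 n t / (m + ½). The third-longest wavelength is m = 2: λ = 2 × 1.0 × 870 / 2.50 = 696 nm.

696 nm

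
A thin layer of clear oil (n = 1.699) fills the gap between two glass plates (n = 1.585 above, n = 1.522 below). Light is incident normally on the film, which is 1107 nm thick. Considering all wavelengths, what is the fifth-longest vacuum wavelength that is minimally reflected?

752 nm

Top surface (1.585 → 1.699): reflection off a higher-index medium gives a half-wave phase shift.
Bottom surface (1.699 → 1.522): reflection off a lower-index medium gives no phase shift.
The two reflections differ by half a wavelength.
So the condition for destructive reflection is 2 n t = m λ.
λ = 2 n t / m. The fifth-longest wavelength is m = 5: λ = 2 × 1.699 × 1107 / 5.00 = 752 nm.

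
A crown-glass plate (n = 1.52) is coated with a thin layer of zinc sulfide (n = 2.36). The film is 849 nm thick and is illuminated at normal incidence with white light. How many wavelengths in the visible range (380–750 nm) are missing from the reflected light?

Top surface (1.0 → 2.36): reflection off a higher-index medium gives a half-wave phase shift.
Ray reflecting at the bottom interface goes from n = 2.36 toward n = 1.52: no phase shift.
Net: one phase inversion between the two reflected rays.
For minimum reflection here: 2 n t = m λ.
λ = 2 n t / m = 4007 / m nm.
m=5: 801 nm (IR); m=6: 668 nm (visible); m=7: 572 nm (visible); m=8: 501 nm (visible); m=9: 445 nm (visible); m=10: 401 nm (visible); m=11: 364 nm (UV).

5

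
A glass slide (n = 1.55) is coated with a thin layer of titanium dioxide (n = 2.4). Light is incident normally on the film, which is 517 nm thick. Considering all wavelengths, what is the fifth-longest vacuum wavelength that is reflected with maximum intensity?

At the upper boundary (n = 1.0 to n = 2.4) the reflected ray undergoes a half-wave phase shift.
Bottom surface (2.4 → 1.55): reflection off a lower-index medium gives no phase shift.
Exactly one π shift → a net half-wave offset.
For bright reflection here: 2 n t = (m + ½) λ.
λ = 2 n t / (m + ½). The fifth-longest wavelength is m = 4: λ = 2 × 2.4 × 517 / 4.50 = 551 nm.

551 nm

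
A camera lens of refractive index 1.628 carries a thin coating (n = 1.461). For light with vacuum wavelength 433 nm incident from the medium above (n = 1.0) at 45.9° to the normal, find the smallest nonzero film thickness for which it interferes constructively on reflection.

170 nm

Ray reflecting at the top interface goes from n = 1.0 toward n = 1.461: a half-wave phase shift.
At the lower boundary (n = 1.461 to n = 1.628) the reflected ray undergoes a half-wave phase shift.
Zero or two π shifts → no net half-wave offset.
For strong reflection here: 2 n t cos θ_r = m λ.
Snell's law: 1.0 sin 45.9° = 1.461 sin θ_r → sin θ_r = 0.492, cos θ_r = 0.871.
Minimum nonzero at m = 1: t = λ / (2 n cos θ_r) = 433 / (2 × 1.461 × 0.871) = 170 nm.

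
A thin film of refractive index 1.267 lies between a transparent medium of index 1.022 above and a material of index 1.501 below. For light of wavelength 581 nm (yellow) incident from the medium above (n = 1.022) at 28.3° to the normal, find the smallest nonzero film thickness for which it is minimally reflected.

Top surface (1.022 → 1.267): reflection off a higher-index medium gives a half-wave phase shift.
At the lower boundary (n = 1.267 to n = 1.501) the reflected ray undergoes a half-wave phase shift.
Zero or two π shifts → no net half-wave offset.
So the condition for destructive reflection is 2 n t cos θ_r = (m + ½) λ.
Snell's law: 1.022 sin 28.3° = 1.267 sin θ_r → sin θ_r = 0.382, cos θ_r = 0.924.
Minimum at m = 0: t = λ / (4 n cos θ_r) = 581 / (4 × 1.267 × 0.924) = 124 nm.

124 nm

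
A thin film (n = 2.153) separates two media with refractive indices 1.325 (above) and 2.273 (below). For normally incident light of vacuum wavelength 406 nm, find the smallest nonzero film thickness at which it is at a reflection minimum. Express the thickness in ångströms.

At the upper boundary (n = 1.325 to n = 2.153) the reflected ray undergoes a half-wave phase shift.
Bottom surface (2.153 → 2.273): reflection off a higher-index medium gives a half-wave phase shift.
The two reflections carry the same phase change, so no net offset.
With no net inversion, destructive interference in reflection requires 2 n t = (m + ½) λ.
Minimum at m = 0: t = λ / (4 n) = 406 / (4 × 2.153) = 47.1 nm.

471 Å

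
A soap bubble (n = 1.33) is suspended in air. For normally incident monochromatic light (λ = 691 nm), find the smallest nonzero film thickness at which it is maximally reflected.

Ray reflecting at the top interface goes from n = 1.0 toward n = 1.33: a half-wave phase shift.
Ray reflecting at the bottom interface goes from n = 1.33 toward n = 1.0: no phase shift.
The two reflections differ by half a wavelength.
With one net inversion, constructive interference in reflection requires 2 n t = (m + ½) λ.
Minimum at m = 0: t = λ / (4 n) = 691 / (4 × 1.33) = 130 nm.

130 nm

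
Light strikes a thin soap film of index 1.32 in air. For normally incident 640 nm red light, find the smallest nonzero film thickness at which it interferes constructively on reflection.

121 nm

Top surface (1.0 → 1.32): reflection off a higher-index medium gives a half-wave phase shift.
Bottom surface (1.32 → 1.0): reflection off a lower-index medium gives no phase shift.
Exactly one π shift → a net half-wave offset.
For maximum reflection here: 2 n t = (m + ½) λ.
Minimum at m = 0: t = λ / (4 n) = 640 / (4 × 1.32) = 121 nm.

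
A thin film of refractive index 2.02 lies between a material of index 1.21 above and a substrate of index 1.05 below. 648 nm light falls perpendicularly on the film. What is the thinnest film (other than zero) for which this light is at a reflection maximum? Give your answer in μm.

0.0802 μm

Top surface (1.21 → 2.02): reflection off a higher-index medium gives a half-wave phase shift.
Ray reflecting at the bottom interface goes from n = 2.02 toward n = 1.05: no phase shift.
The two reflections differ by half a wavelength.
For strong reflection here: 2 n t = (m + ½) λ.
Minimum at m = 0: t = λ / (4 n) = 648 / (4 × 2.02) = 80.2 nm.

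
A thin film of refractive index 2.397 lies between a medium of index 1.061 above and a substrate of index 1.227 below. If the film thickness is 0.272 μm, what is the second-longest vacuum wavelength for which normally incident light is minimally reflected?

652 nm

At the upper boundary (n = 1.061 to n = 2.397) the reflected ray undergoes a half-wave phase shift.
Ray reflecting at the bottom interface goes from n = 2.397 toward n = 1.227: no phase shift.
Net: one phase inversion between the two reflected rays.
With one net inversion, destructive interference in reflection requires 2 n t = m λ.
λ = 2 n t / m. The second-longest wavelength is m = 2: λ = 2 × 2.397 × 272 / 2.00 = 652 nm.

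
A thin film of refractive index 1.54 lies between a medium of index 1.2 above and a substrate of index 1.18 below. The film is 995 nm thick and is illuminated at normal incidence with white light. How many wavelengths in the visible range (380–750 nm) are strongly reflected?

4

Top surface (1.2 → 1.54): reflection off a higher-index medium gives a half-wave phase shift.
At the lower boundary (n = 1.54 to n = 1.18) the reflected ray undergoes no phase shift.
Net: one phase inversion between the two reflected rays.
So the condition for constructive reflection is 2 n t = (m + ½) λ.
λ = 2 n t / (m + ½) = 3065 / (m + ½) nm.
m=3: 876 nm (IR); m=4: 681 nm (visible); m=5: 557 nm (visible); m=6: 471 nm (visible); m=7: 409 nm (visible); m=8: 361 nm (UV).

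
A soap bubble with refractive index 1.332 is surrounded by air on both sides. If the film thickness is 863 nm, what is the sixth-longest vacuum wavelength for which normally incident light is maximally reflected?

Ray reflecting at the top interface goes from n = 1.0 toward n = 1.332: a half-wave phase shift.
At the lower boundary (n = 1.332 to n = 1.0) the reflected ray undergoes no phase shift.
Exactly one π shift → a net half-wave offset.
For maximum reflection here: 2 n t = (m + ½) λ.
λ = 2 n t / (m + ½). The sixth-longest wavelength is m = 5: λ = 2 × 1.332 × 863 / 5.50 = 418 nm.

418 nm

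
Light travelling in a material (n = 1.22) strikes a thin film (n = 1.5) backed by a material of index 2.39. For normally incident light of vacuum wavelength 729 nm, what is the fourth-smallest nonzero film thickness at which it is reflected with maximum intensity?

972 nm

Ray reflecting at the top interface goes from n = 1.22 toward n = 1.5: a half-wave phase shift.
Bottom surface (1.5 → 2.39): reflection off a higher-index medium gives a half-wave phase shift.
Zero or two π shifts → no net half-wave offset.
With no net inversion, constructive interference in reflection requires 2 n t = m λ.
The fourth-smallest nonzero thickness corresponds to m = 4: t = m λ / (2 n) = 4.00 × 729 / (2 × 1.5) = 972 nm.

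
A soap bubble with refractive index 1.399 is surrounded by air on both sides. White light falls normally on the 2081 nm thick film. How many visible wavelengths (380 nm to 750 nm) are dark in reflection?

8

At the upper boundary (n = 1.0 to n = 1.399) the reflected ray undergoes a half-wave phase shift.
Ray reflecting at the bottom interface goes from n = 1.399 toward n = 1.0: no phase shift.
Net: one phase inversion between the two reflected rays.
With one net inversion, destructive interference in reflection requires 2 n t = m λ.
λ = 2 n t / m = 5823 / m nm.
m=7: 832 nm (IR); m=8: 728 nm (visible); m=9: 647 nm (visible); m=10: 582 nm (visible); m=11: 529 nm (visible); m=12: 485 nm (visible); m=13: 448 nm (visible); m=14: 416 nm (visible); m=15: 388 nm (visible); m=16: 364 nm (UV).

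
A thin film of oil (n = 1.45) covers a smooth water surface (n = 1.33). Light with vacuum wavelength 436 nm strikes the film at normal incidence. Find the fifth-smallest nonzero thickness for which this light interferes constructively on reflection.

677 nm

At the upper boundary (n = 1.0 to n = 1.45) the reflected ray undergoes a half-wave phase shift.
Ray reflecting at the bottom interface goes from n = 1.45 toward n = 1.33: no phase shift.
The two reflections differ by half a wavelength.
For strong reflection here: 2 n t = (m + ½) λ.
The fifth-smallest nonzero thickness corresponds to m = 4: t = (m + ½) λ / (2 n) = 4.50 × 436 / (2 × 1.45) = 677 nm.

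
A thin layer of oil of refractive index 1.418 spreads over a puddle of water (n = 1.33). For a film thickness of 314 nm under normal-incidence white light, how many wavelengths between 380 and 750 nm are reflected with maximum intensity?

1

Top surface (1.0 → 1.418): reflection off a higher-index medium gives a half-wave phase shift.
Bottom surface (1.418 → 1.33): reflection off a lower-index medium gives no phase shift.
The two reflections differ by half a wavelength.
With one net inversion, constructive interference in reflection requires 2 n t = (m + ½) λ.
λ = 2 n t / (m + ½) = 891 / (m + ½) nm.
m=0: 1781 nm (IR); m=1: 594 nm (visible); m=2: 356 nm (UV).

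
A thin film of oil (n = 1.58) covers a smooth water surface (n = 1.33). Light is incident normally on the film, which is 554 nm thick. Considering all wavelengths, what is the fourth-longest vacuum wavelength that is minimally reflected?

Ray reflecting at the top interface goes from n = 1.0 toward n = 1.58: a half-wave phase shift.
At the lower boundary (n = 1.58 to n = 1.33) the reflected ray undergoes no phase shift.
Net: one phase inversion between the two reflected rays.
With one net inversion, destructive interference in reflection requires 2 n t = m λ.
λ = 2 n t / m. The fourth-longest wavelength is m = 4: λ = 2 × 1.58 × 554 / 4.00 = 438 nm.

438 nm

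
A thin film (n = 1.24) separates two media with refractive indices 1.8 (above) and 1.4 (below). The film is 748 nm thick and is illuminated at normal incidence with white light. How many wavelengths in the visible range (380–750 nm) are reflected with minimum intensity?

Ray reflecting at the top interface goes from n = 1.8 toward n = 1.24: no phase shift.
Bottom surface (1.24 → 1.4): reflection off a higher-index medium gives a half-wave phase shift.
The two reflections differ by half a wavelength.
So the condition for destructive reflection is 2 n t = m λ.
λ = 2 n t / m = 1855 / m nm.
m=2: 928 nm (IR); m=3: 618 nm (visible); m=4: 464 nm (visible); m=5: 371 nm (UV).

2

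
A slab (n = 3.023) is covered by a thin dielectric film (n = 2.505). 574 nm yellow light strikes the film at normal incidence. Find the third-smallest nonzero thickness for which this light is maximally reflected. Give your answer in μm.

0.344 μm

Ray reflecting at the top interface goes from n = 1.0 toward n = 2.505: a half-wave phase shift.
Ray reflecting at the bottom interface goes from n = 2.505 toward n = 3.023: a half-wave phase shift.
The two reflections carry the same phase change, so no net offset.
So the condition for constructive reflection is 2 n t = m λ.
The third-smallest nonzero thickness corresponds to m = 3: t = m λ / (2 n) = 3.00 × 574 / (2 × 2.505) = 344 nm.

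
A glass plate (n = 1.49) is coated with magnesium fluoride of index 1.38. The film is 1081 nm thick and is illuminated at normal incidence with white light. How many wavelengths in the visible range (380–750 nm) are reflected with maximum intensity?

Top surface (1.0 → 1.38): reflection off a higher-index medium gives a half-wave phase shift.
Ray reflecting at the bottom interface goes from n = 1.38 toward n = 1.49: a half-wave phase shift.
Net: no relative phase inversion (both shifts match).
With no net inversion, constructive interference in reflection requires 2 n t = m λ.
λ = 2 n t / m = 2984 / m nm.
m=3: 995 nm (IR); m=4: 746 nm (visible); m=5: 597 nm (visible); m=6: 497 nm (visible); m=7: 426 nm (visible); m=8: 373 nm (UV).

4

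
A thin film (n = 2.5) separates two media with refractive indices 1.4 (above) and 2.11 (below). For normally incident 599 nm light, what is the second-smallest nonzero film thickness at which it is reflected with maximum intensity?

Top surface (1.4 → 2.5): reflection off a higher-index medium gives a half-wave phase shift.
Ray reflecting at the bottom interface goes from n = 2.5 toward n = 2.11: no phase shift.
Net: one phase inversion between the two reflected rays.
So the condition for constructive reflection is 2 n t = (m + ½) λ.
The second-smallest nonzero thickness corresponds to m = 1: t = (m + ½) λ / (2 n) = 1.50 × 599 / (2 × 2.5) = 180 nm.

180 nm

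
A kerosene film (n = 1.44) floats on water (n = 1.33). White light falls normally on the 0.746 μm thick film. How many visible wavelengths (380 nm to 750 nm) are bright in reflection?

Ray reflecting at the top interface goes from n = 1.0 toward n = 1.44: a half-wave phase shift.
At the lower boundary (n = 1.44 to n = 1.33) the reflected ray undergoes no phase shift.
Net: one phase inversion between the two reflected rays.
So the condition for constructive reflection is 2 n t = (m + ½) λ.
λ = 2 n t / (m + ½) = 2148 / (m + ½) nm.
m=2: 859 nm (IR); m=3: 614 nm (visible); m=4: 477 nm (visible); m=5: 391 nm (visible); m=6: 331 nm (UV).

3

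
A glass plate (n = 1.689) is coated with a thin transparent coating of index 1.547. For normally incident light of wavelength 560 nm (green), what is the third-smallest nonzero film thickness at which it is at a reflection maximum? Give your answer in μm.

Top surface (1.0 → 1.547): reflection off a higher-index medium gives a half-wave phase shift.
At the lower boundary (n = 1.547 to n = 1.689) the reflected ray undergoes a half-wave phase shift.
Net: no relative phase inversion (both shifts match).
So the condition for constructive reflection is 2 n t = m λ.
The third-smallest nonzero thickness corresponds to m = 3: t = m λ / (2 n) = 3.00 × 560 / (2 × 1.547) = 543 nm.

0.543 μm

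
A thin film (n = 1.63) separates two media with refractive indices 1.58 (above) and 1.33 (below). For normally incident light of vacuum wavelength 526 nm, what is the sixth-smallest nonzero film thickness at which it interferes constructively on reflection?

887 nm

Ray reflecting at the top interface goes from n = 1.58 toward n = 1.63: a half-wave phase shift.
Bottom surface (1.63 → 1.33): reflection off a lower-index medium gives no phase shift.
Exactly one π shift → a net half-wave offset.
With one net inversion, constructive interference in reflection requires 2 n t = (m + ½) λ.
The sixth-smallest nonzero thickness corresponds to m = 5: t = (m + ½) λ / (2 n) = 5.50 × 526 / (2 × 1.63) = 887 nm.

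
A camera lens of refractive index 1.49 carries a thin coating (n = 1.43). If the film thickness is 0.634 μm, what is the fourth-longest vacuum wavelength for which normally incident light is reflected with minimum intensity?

518 nm

At the upper boundary (n = 1.0 to n = 1.43) the reflected ray undergoes a half-wave phase shift.
At the lower boundary (n = 1.43 to n = 1.49) the reflected ray undergoes a half-wave phase shift.
Zero or two π shifts → no net half-wave offset.
For weak reflection here: 2 n t = (m + ½) λ.
λ = 2 n t / (m + ½). The fourth-longest wavelength is m = 3: λ = 2 × 1.43 × 634 / 3.50 = 518 nm.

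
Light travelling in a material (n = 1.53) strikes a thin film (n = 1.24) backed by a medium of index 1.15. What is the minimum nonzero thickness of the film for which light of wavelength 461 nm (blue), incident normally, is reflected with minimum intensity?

92.9 nm

At the upper boundary (n = 1.53 to n = 1.24) the reflected ray undergoes no phase shift.
At the lower boundary (n = 1.24 to n = 1.15) the reflected ray undergoes no phase shift.
Zero or two π shifts → no net half-wave offset.
For weak reflection here: 2 n t = (m + ½) λ.
Minimum at m = 0: t = λ / (4 n) = 461 / (4 × 1.24) = 92.9 nm.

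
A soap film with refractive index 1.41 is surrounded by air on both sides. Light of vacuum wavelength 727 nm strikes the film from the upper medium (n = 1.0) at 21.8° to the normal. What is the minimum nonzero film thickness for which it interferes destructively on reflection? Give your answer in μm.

Top surface (1.0 → 1.41): reflection off a higher-index medium gives a half-wave phase shift.
At the lower boundary (n = 1.41 to n = 1.0) the reflected ray undergoes no phase shift.
The two reflections differ by half a wavelength.
With one net inversion, destructive interference in reflection requires 2 n t cos θ_r = m λ.
Snell's law: 1.0 sin 21.8° = 1.41 sin θ_r → sin θ_r = 0.263, cos θ_r = 0.965.
Minimum nonzero at m = 1: t = λ / (2 n cos θ_r) = 727 / (2 × 1.41 × 0.965) = 267 nm.

0.267 μm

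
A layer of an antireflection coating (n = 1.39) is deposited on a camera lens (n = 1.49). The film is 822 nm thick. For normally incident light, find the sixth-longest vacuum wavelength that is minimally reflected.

415 nm

Ray reflecting at the top interface goes from n = 1.0 toward n = 1.39: a half-wave phase shift.
Bottom surface (1.39 → 1.49): reflection off a higher-index medium gives a half-wave phase shift.
The two reflections carry the same phase change, so no net offset.
With no net inversion, destructive interference in reflection requires 2 n t = (m + ½) λ.
λ = 2 n t / (m + ½). The sixth-longest wavelength is m = 5: λ = 2 × 1.39 × 822 / 5.50 = 415 nm.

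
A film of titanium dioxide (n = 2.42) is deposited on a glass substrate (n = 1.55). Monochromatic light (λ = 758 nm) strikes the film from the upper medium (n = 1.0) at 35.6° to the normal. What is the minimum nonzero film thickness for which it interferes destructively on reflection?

161 nm

At the upper boundary (n = 1.0 to n = 2.42) the reflected ray undergoes a half-wave phase shift.
Ray reflecting at the bottom interface goes from n = 2.42 toward n = 1.55: no phase shift.
Net: one phase inversion between the two reflected rays.
For minimum reflection here: 2 n t cos θ_r = m λ.
Snell's law: 1.0 sin 35.6° = 2.42 sin θ_r → sin θ_r = 0.241, cos θ_r = 0.971.
Minimum nonzero at m = 1: t = λ / (2 n cos θ_r) = 758 / (2 × 2.42 × 0.971) = 161 nm.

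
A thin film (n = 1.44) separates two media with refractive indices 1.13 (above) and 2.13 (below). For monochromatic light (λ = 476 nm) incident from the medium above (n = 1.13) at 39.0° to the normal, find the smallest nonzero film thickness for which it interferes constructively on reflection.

190 nm

At the upper boundary (n = 1.13 to n = 1.44) the reflected ray undergoes a half-wave phase shift.
Ray reflecting at the bottom interface goes from n = 1.44 toward n = 2.13: a half-wave phase shift.
The two reflections carry the same phase change, so no net offset.
For strong reflection here: 2 n t cos θ_r = m λ.
Snell's law: 1.13 sin 39.0° = 1.44 sin θ_r → sin θ_r = 0.494, cos θ_r = 0.870.
Minimum nonzero at m = 1: t = λ / (2 n cos θ_r) = 476 / (2 × 1.44 × 0.870) = 190 nm.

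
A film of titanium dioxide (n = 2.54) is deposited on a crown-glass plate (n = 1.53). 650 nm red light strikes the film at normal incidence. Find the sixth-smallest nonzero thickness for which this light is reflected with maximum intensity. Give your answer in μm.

0.704 μm

At the upper boundary (n = 1.0 to n = 2.54) the reflected ray undergoes a half-wave phase shift.
Ray reflecting at the bottom interface goes from n = 2.54 toward n = 1.53: no phase shift.
Exactly one π shift → a net half-wave offset.
With one net inversion, constructive interference in reflection requires 2 n t = (m + ½) λ.
The sixth-smallest nonzero thickness corresponds to m = 5: t = (m + ½) λ / (2 n) = 5.50 × 650 / (2 × 2.54) = 704 nm.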